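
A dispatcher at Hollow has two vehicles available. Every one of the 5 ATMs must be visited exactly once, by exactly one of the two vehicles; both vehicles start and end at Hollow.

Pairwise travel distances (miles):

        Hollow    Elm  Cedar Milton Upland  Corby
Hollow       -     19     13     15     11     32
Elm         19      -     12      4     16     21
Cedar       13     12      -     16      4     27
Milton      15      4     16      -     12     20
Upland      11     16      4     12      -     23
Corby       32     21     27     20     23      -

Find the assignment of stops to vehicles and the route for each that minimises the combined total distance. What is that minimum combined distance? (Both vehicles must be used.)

Minimum combined distance: 100 miles.

There are 2^4 − 1 = 15 ways to divide the 5 stops into two non-empty groups. For each, the best each vehicle can do is its own shortest tour through its group:
  {Elm} + {Cedar, Milton, Upland, Corby}: 38 + 75 = 113
  {Cedar} + {Elm, Milton, Upland, Corby}: 26 + 74 = 100
  {Elm, Cedar} + {Milton, Upland, Corby}: 44 + 69 = 113
  {Milton} + {Elm, Cedar, Upland, Corby}: 30 + 80 = 110
  {Elm, Milton} + {Cedar, Upland, Corby}: 38 + 72 = 110
  {Cedar, Milton} + {Elm, Upland, Corby}: 44 + 74 = 118
  … (15 splits in total)
Best: vehicle 1 Hollow → Cedar → Hollow = 26; vehicle 2 Hollow → Milton → Elm → Corby → Upland → Hollow = 74; combined 100.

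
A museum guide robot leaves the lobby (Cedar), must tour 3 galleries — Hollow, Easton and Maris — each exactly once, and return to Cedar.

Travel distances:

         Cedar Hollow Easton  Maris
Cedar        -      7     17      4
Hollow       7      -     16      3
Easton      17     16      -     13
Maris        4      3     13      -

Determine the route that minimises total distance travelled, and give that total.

Shortest round trip = 40.

With 3 stops there are 3!/2 = 3 distinct round trips (a route and its reverse cost the same).
Cedar→Hollow→Easton→Maris→Cedar: 7+16+13+4 = 40
Cedar→Hollow→Maris→Easton→Cedar: 7+3+13+17 = 40
Cedar→Easton→Hollow→Maris→Cedar: 17+16+3+4 = 40
The minimum is 40.
One optimal route: Cedar → Hollow → Easton → Maris → Cedar (or its reverse).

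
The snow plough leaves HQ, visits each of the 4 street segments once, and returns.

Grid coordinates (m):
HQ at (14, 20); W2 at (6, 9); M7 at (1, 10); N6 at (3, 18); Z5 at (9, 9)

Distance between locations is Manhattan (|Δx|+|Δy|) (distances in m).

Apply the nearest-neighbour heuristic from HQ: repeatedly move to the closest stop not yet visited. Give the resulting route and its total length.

48 m along HQ → N6 → M7 → W2 → Z5 → HQ.

HQ → [N6:13 / Z5:16 / W2:19 / M7:23] → N6 (13)
N6 → [M7:10 / W2:12 / Z5:15] → M7 (10)
M7 → [W2:6 / Z5:9] → W2 (6)
W2 → [Z5:3] → Z5 (3)
Return Z5→HQ: 16.
Total = 13 + 10 + 6 + 3 + 16 = 48.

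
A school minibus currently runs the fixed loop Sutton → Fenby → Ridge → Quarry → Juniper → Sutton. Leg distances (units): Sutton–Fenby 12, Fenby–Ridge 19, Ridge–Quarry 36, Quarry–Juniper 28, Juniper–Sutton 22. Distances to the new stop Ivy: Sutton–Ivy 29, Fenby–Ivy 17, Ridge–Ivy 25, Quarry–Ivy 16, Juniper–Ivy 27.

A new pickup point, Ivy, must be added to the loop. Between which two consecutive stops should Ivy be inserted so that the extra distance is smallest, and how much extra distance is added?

+5 — insert Ivy between Ridge and Quarry.

Insertion cost between consecutive stops i–j is d(i,Ivy) + d(Ivy,j) − d(i,j):
  between Sutton and Fenby: 29 + 17 − 12 = 34
  between Fenby and Ridge: 17 + 25 − 19 = 23
  between Ridge and Quarry: 25 + 16 − 36 = 5
  between Quarry and Juniper: 16 + 27 − 28 = 15
  between Juniper and Sutton: 27 + 29 − 22 = 34
Cheapest insertion is between Ridge and Quarry, adding 5.
New total = 117 + 5 = 122.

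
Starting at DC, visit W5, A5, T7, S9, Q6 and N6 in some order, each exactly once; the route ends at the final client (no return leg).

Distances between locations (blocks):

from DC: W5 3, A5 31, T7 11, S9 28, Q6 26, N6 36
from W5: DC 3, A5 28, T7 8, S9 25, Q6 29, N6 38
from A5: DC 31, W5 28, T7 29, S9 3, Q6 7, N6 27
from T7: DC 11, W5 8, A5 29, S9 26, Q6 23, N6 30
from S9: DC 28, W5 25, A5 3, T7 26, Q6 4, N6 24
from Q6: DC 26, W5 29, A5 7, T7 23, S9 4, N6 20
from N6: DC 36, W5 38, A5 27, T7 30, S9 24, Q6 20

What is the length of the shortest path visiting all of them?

There are 6! = 720 possible orderings.
DC→W5→A5→T7→S9→Q6→N6: 3+28+29+26+4+20 = 110
DC→W5→A5→T7→S9→N6→Q6: 3+28+29+26+24+20 = 130
DC→W5→A5→T7→Q6→S9→N6: 3+28+29+23+4+24 = 111
DC→W5→A5→T7→Q6→N6→S9: 3+28+29+23+20+24 = 127
DC→W5→A5→T7→N6→S9→Q6: 3+28+29+30+24+4 = 118
DC→W5→A5→T7→N6→Q6→S9: 3+28+29+30+20+4 = 114
DC→W5→A5→S9→T7→Q6→N6: 3+28+3+26+23+20 = 103
DC→W5→A5→S9→T7→N6→Q6: 3+28+3+26+30+20 = 110
… (712 more)
DC→W5→T7→A5→S9→Q6→N6: 3+8+29+3+4+20 = 67  ← best
The minimum is 67.
One shortest path: DC → W5 → T7 → A5 → S9 → Q6 → N6.

Shortest open route: 67 blocks.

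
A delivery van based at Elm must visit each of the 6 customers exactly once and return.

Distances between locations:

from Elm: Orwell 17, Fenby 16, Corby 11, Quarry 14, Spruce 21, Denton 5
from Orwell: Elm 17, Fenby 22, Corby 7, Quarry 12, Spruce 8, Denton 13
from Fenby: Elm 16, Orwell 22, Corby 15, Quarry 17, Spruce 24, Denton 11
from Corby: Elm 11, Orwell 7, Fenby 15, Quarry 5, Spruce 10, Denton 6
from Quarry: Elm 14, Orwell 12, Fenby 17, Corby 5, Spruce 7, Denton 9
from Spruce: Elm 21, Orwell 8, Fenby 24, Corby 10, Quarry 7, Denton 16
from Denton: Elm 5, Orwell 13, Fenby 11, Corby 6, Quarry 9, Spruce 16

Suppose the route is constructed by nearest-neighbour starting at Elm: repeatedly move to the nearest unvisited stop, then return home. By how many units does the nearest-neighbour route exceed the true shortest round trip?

The nearest-neighbour route is 3 longer than optimal.

Elm: Denton=5, Corby=11, Quarry=14, Fenby=16, Orwell=17, Spruce=21 ⇒ Denton
Denton: Corby=6, Quarry=9, Fenby=11, Orwell=13, Spruce=16 ⇒ Corby
Corby: Quarry=5, Orwell=7, Spruce=10, Fenby=15 ⇒ Quarry
Quarry: Spruce=7, Orwell=12, Fenby=17 ⇒ Spruce
Spruce: Orwell=8, Fenby=24 ⇒ Orwell
Orwell: Fenby=22 ⇒ Fenby
NN route Elm → Denton → Corby → Quarry → Spruce → Orwell → Fenby → Elm costs 69.
Optimal: Elm → Fenby → Quarry → Spruce → Orwell → Corby → Denton → Elm costs 66 (by enumerating all 360 distinct tours).
Excess = 69 − 66 = 3.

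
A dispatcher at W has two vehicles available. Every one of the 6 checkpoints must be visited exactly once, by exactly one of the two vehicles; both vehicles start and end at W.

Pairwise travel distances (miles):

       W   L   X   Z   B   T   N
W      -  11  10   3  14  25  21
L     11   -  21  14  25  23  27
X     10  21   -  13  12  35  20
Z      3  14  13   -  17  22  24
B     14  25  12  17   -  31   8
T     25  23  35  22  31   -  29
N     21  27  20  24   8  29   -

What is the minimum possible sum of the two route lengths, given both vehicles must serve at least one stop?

99 miles — the smallest possible combined total.

Check every non-empty split of the stops between the two vehicles; for each half take its own optimal tour:
  {L} + {X, Z, B, T, N}: 22 + 84 = 106
  {X} + {L, Z, B, T, N}: 20 + 91 = 111
  {L, X} + {Z, B, T, N}: 42 + 76 = 118
  {Z} + {L, X, B, T, N}: 6 + 93 = 99
  {L, Z} + {X, B, T, N}: 28 + 84 = 112
  {X, Z} + {L, B, T, N}: 26 + 85 = 111
  … (31 splits in total)
Best: vehicle 1 W → Z → W = 6; vehicle 2 W → L → T → N → B → X → W = 93; combined 99.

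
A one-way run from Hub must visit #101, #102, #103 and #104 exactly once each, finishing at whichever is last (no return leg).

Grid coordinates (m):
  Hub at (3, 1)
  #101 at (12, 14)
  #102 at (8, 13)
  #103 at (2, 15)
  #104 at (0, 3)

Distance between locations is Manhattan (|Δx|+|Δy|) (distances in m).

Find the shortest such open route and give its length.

Shortest open route: 32 m.

There are 4! = 24 possible orderings.
Hub → #101 → #102 → #103 → #104: 22+5+8+14 = 49
Hub → #101 → #102 → #104 → #103: 22+5+18+14 = 59
Hub → #101 → #103 → #102 → #104: 22+11+8+18 = 59
Hub → #101 → #103 → #104 → #102: 22+11+14+18 = 65
Hub → #101 → #104 → #102 → #103: 22+23+18+8 = 71
Hub → #101 → #104 → #103 → #102: 22+23+14+8 = 67
Hub → #102 → #101 → #103 → #104: 17+5+11+14 = 47
Hub → #102 → #101 → #104 → #103: 17+5+23+14 = 59
Hub → #102 → #103 → #101 → #104: 17+8+11+23 = 59
Hub → #102 → #103 → #104 → #101: 17+8+14+23 = 62
Hub → #102 → #104 → #101 → #103: 17+18+23+11 = 69
Hub → #102 → #104 → #103 → #101: 17+18+14+11 = 60
Hub → #103 → #101 → #102 → #104: 15+11+5+18 = 49
Hub → #103 → #101 → #104 → #102: 15+11+23+18 = 67
… (10 more)
Hub → #104 → #103 → #102 → #101: 5+14+8+5 = 32  ← best
The minimum is 32.
One shortest path: Hub → #104 → #103 → #102 → #101.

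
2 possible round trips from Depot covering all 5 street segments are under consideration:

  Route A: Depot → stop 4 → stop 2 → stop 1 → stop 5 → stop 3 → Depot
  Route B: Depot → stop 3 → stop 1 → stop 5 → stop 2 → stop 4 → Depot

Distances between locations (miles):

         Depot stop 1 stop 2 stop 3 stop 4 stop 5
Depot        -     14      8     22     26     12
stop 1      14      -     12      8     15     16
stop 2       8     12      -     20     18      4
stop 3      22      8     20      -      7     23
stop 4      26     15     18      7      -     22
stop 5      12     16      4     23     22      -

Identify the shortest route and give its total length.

Shortest is Route B, total 94 miles.

Route A: 26 + 18 + 12 + 16 + 23 + 22 = 117
Route B: 22 + 8 + 16 + 4 + 18 + 26 = 94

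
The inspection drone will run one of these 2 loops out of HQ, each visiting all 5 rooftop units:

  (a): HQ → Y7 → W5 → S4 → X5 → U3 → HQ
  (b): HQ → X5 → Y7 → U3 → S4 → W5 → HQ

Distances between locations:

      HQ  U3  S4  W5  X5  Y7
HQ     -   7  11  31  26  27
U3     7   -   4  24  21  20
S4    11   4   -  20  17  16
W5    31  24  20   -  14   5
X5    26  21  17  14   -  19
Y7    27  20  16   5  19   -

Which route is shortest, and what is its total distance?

(a): 27 + 5 + 20 + 17 + 21 + 7 = 97
(b): 26 + 19 + 20 + 4 + 20 + 31 = 120

Shortest is (a), total 97.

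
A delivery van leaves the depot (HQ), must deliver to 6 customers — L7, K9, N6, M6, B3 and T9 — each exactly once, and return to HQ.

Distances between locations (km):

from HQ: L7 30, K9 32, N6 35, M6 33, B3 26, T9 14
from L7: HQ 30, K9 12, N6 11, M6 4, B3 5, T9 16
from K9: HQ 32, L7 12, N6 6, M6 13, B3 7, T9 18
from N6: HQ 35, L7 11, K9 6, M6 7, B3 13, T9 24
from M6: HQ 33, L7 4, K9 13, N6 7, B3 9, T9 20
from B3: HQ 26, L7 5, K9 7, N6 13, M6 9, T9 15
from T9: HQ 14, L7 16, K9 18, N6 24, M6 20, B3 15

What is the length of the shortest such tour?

80 km — the shortest possible round trip.

HQ - L7 - K9 - N6 - M6 - B3 - T9 - HQ: 30+12+6+7+9+15+14 = 93
HQ - L7 - K9 - N6 - M6 - T9 - B3 - HQ: 30+12+6+7+20+15+26 = 116
HQ - L7 - K9 - N6 - B3 - M6 - T9 - HQ: 30+12+6+13+9+20+14 = 104
HQ - L7 - K9 - N6 - B3 - T9 - M6 - HQ: 30+12+6+13+15+20+33 = 129
HQ - L7 - K9 - N6 - T9 - M6 - B3 - HQ: 30+12+6+24+20+9+26 = 127
HQ - L7 - K9 - N6 - T9 - B3 - M6 - HQ: 30+12+6+24+15+9+33 = 129
HQ - L7 - K9 - M6 - N6 - B3 - T9 - HQ: 30+12+13+7+13+15+14 = 104
HQ - L7 - K9 - M6 - N6 - T9 - B3 - HQ: 30+12+13+7+24+15+26 = 127
… (352 more)
HQ - B3 - L7 - M6 - N6 - K9 - T9 - HQ: 26+5+4+7+6+18+14 = 80  ← best
The minimum is 80.
One optimal route: HQ → B3 → L7 → M6 → N6 → K9 → T9 → HQ (or its reverse).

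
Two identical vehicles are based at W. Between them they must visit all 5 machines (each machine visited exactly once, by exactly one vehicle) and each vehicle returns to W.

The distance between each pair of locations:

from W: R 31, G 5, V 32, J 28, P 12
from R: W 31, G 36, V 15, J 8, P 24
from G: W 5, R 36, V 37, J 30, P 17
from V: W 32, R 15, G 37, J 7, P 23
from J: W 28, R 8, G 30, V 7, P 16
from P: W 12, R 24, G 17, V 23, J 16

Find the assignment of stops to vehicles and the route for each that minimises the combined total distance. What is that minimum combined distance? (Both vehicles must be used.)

There are 2^4 − 1 = 15 ways to divide the 5 stops into two non-empty groups. For each, the best each vehicle can do is its own shortest tour through its group:
  {R} + {G, V, J, P}: 62 + 77 = 139
  {G} + {R, V, J, P}: 10 + 81 = 91
  {R, G} + {V, J, P}: 72 + 67 = 139
  {V} + {R, G, J, P}: 64 + 77 = 141
  {R, V} + {G, J, P}: 78 + 63 = 141
  {G, V} + {R, J, P}: 74 + 67 = 141
  … (15 splits in total)
Best: vehicle 1 W → G → W = 10; vehicle 2 W → R → V → J → P → W = 81; combined 91.

91 — the smallest possible combined total.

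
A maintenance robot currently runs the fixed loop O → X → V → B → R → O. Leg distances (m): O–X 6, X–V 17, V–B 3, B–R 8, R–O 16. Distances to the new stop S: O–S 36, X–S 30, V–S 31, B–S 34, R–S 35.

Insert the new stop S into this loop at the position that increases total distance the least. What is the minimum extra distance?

Insertion cost between consecutive stops i–j is d(i,S) + d(S,j) − d(i,j):
  between O and X: 36 + 30 − 6 = 60
  between X and V: 30 + 31 − 17 = 44
  between V and B: 31 + 34 − 3 = 62
  between B and R: 34 + 35 − 8 = 61
  between R and O: 35 + 36 − 16 = 55
Cheapest insertion is between X and V, adding 44.
New total = 50 + 44 = 94.

Adding 44 m by placing S on the X–V leg.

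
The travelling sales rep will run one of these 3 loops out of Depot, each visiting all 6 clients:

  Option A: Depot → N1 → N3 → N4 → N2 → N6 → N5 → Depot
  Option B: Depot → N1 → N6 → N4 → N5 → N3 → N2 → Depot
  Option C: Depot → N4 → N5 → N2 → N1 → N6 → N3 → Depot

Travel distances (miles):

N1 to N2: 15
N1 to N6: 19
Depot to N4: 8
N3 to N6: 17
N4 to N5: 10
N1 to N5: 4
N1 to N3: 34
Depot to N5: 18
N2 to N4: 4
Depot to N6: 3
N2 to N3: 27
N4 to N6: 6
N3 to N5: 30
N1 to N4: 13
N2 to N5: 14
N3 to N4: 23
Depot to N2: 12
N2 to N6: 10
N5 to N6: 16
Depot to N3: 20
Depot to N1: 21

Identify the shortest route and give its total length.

103 miles — Option C is the shortest.

Option A: 21 + 34 + 23 + 4 + 10 + 16 + 18 = 126
Option B: 21 + 19 + 6 + 10 + 30 + 27 + 12 = 125
Option C: 8 + 10 + 14 + 15 + 19 + 17 + 20 = 103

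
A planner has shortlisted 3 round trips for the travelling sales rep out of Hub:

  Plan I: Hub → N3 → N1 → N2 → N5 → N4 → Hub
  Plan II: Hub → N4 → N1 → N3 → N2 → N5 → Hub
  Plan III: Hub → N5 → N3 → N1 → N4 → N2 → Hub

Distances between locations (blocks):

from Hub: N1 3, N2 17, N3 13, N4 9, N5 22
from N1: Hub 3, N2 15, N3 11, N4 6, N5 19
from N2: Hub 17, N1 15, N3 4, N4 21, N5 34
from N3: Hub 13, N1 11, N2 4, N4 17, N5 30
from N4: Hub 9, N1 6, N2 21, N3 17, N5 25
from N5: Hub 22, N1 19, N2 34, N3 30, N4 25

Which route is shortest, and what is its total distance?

Plan I: 13 + 11 + 15 + 34 + 25 + 9 = 107
Plan II: 9 + 6 + 11 + 4 + 34 + 22 = 86
Plan III: 22 + 30 + 11 + 6 + 21 + 17 = 107

Shortest is Plan II, total 86 blocks.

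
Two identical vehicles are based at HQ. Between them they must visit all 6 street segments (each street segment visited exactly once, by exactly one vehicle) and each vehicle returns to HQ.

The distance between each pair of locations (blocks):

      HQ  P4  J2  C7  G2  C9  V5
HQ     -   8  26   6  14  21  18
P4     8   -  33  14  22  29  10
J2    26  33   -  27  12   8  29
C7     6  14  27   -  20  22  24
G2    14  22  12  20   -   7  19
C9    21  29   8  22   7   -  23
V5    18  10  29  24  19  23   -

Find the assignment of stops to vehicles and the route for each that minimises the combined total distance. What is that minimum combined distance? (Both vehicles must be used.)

Minimum combined distance: 87 blocks.

Try each way of splitting the stops between the two vehicles (each non-empty) and, for each split, find the best tour for each vehicle:
  {P4} + {J2, C7, G2, C9, V5}: 16 + 85 = 101
  {J2} + {P4, C7, G2, C9, V5}: 52 + 72 = 124
  {P4, J2} + {C7, G2, C9, V5}: 67 + 72 = 139
  {C7} + {P4, J2, G2, C9, V5}: 12 + 75 = 87
  {P4, C7} + {J2, G2, C9, V5}: 28 + 75 = 103
  {J2, C7} + {P4, G2, C9, V5}: 59 + 62 = 121
  … (31 splits in total)
Best: vehicle 1 HQ → C7 → HQ = 12; vehicle 2 HQ → P4 → V5 → C9 → J2 → G2 → HQ = 75; combined 87.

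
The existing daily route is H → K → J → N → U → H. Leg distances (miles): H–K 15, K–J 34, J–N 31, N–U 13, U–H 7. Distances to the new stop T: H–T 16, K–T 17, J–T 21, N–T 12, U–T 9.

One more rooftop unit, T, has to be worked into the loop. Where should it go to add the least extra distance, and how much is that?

Adding 2 miles by placing T on the J–N leg.

Insertion cost between consecutive stops i–j is d(i,T) + d(T,j) − d(i,j):
  between H and K: 16 + 17 − 15 = 18
  between K and J: 17 + 21 − 34 = 4
  between J and N: 21 + 12 − 31 = 2
  between N and U: 12 + 9 − 13 = 8
  between U and H: 9 + 16 − 7 = 18
Cheapest insertion is between J and N, adding 2.
New total = 100 + 2 = 102.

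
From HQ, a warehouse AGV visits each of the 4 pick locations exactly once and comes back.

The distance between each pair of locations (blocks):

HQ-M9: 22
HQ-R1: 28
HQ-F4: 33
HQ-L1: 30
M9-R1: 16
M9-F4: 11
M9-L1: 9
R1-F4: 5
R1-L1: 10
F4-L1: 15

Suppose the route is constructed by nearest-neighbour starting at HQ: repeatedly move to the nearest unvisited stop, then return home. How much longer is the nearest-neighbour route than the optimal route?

From HQ: M9=22, R1=28, L1=30, F4=33 → choose M9 (22).
From M9: L1=9, F4=11, R1=16 → choose L1 (9).
From L1: R1=10, F4=15 → choose R1 (10).
From R1: F4=5 → choose F4 (5).
NN route HQ → M9 → L1 → R1 → F4 → HQ costs 79.
Optimal: HQ → M9 → F4 → R1 → L1 → HQ costs 78 (by enumerating all 12 distinct tours).
Excess = 79 − 78 = 1.

1 blocks longer than the optimal tour.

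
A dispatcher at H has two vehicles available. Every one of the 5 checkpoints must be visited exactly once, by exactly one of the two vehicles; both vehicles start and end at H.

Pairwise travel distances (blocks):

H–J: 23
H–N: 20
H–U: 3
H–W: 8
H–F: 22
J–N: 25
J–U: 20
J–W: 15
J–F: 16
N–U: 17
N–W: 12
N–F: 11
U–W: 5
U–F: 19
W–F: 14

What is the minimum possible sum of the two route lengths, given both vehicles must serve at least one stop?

76 blocks — the smallest possible combined total.

Check every non-empty split of the stops between the two vehicles; for each half take its own optimal tour:
  {J} + {N, U, W, F}: 46 + 53 = 99
  {N} + {J, U, W, F}: 40 + 61 = 101
  {J, N} + {U, W, F}: 68 + 44 = 112
  {U} + {J, N, W, F}: 6 + 70 = 76
  {J, U} + {N, W, F}: 46 + 53 = 99
  {N, U} + {J, W, F}: 40 + 61 = 101
  … (15 splits in total)
Best: vehicle 1 H → U → H = 6; vehicle 2 H → J → F → N → W → H = 70; combined 76.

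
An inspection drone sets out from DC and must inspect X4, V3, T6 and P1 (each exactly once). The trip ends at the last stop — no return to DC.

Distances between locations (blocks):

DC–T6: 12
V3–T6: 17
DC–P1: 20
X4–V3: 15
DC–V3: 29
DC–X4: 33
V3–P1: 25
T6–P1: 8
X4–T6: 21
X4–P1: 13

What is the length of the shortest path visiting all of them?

There are 4! = 24 possible orderings.
DC - X4 - V3 - T6 - P1: 33+15+17+8 = 73
DC - X4 - V3 - P1 - T6: 33+15+25+8 = 81
DC - X4 - T6 - V3 - P1: 33+21+17+25 = 96
DC - X4 - T6 - P1 - V3: 33+21+8+25 = 87
DC - X4 - P1 - V3 - T6: 33+13+25+17 = 88
DC - X4 - P1 - T6 - V3: 33+13+8+17 = 71
DC - V3 - X4 - T6 - P1: 29+15+21+8 = 73
DC - V3 - X4 - P1 - T6: 29+15+13+8 = 65
DC - V3 - T6 - X4 - P1: 29+17+21+13 = 80
DC - V3 - T6 - P1 - X4: 29+17+8+13 = 67
DC - V3 - P1 - X4 - T6: 29+25+13+21 = 88
DC - V3 - P1 - T6 - X4: 29+25+8+21 = 83
DC - T6 - X4 - V3 - P1: 12+21+15+25 = 73
DC - T6 - X4 - P1 - V3: 12+21+13+25 = 71
… (10 more)
DC - T6 - P1 - X4 - V3: 12+8+13+15 = 48  ← best
The minimum is 48.
One shortest path: DC → T6 → P1 → X4 → V3.

Shortest open route: 48 blocks.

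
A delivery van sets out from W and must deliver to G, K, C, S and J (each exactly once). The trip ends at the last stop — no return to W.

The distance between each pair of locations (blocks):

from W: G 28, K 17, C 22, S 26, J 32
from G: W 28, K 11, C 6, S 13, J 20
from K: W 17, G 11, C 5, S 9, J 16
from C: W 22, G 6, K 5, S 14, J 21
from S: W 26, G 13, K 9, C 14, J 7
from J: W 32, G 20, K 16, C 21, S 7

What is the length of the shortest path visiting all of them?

Shortest open route: 48 blocks.

There are 5! = 120 possible orderings.
W - G - K - C - S - J: 28+11+5+14+7 = 65
W - G - K - C - J - S: 28+11+5+21+7 = 72
W - G - K - S - C - J: 28+11+9+14+21 = 83
W - G - K - S - J - C: 28+11+9+7+21 = 76
W - G - K - J - C - S: 28+11+16+21+14 = 90
W - G - K - J - S - C: 28+11+16+7+14 = 76
W - G - C - K - S - J: 28+6+5+9+7 = 55
W - G - C - K - J - S: 28+6+5+16+7 = 62
W - G - C - S - K - J: 28+6+14+9+16 = 73
W - G - C - S - J - K: 28+6+14+7+16 = 71
W - G - C - J - K - S: 28+6+21+16+9 = 80
W - G - C - J - S - K: 28+6+21+7+9 = 71
W - G - S - K - C - J: 28+13+9+5+21 = 76
W - G - S - K - J - C: 28+13+9+16+21 = 87
… (106 more)
W - K - C - G - S - J: 17+5+6+13+7 = 48  ← best
The minimum is 48.
One shortest path: W → K → C → G → S → J.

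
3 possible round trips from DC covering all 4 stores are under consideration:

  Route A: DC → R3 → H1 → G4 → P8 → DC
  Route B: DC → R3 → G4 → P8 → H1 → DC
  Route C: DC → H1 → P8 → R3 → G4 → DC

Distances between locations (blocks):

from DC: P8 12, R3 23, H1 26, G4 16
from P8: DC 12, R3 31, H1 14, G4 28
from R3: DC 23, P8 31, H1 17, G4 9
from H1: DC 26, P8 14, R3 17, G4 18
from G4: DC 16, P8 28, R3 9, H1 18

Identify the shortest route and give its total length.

Route A: 23 + 17 + 18 + 28 + 12 = 98
Route B: 23 + 9 + 28 + 14 + 26 = 100
Route C: 26 + 14 + 31 + 9 + 16 = 96

Shortest is Route C, total 96 blocks.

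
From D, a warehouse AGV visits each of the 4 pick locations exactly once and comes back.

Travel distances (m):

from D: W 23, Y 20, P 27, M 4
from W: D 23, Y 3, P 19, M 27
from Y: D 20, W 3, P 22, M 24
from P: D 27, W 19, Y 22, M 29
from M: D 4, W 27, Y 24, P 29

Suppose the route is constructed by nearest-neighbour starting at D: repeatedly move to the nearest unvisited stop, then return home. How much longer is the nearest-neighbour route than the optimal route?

D: M=4, Y=20, W=23, P=27 ⇒ M
M: Y=24, W=27, P=29 ⇒ Y
Y: W=3, P=22 ⇒ W
W: P=19 ⇒ P
NN route D → M → Y → W → P → D costs 77.
Optimal: D → Y → W → P → M → D costs 75 (by enumerating all 12 distinct tours).
Excess = 77 − 75 = 2.

The nearest-neighbour route is 2 m longer than optimal.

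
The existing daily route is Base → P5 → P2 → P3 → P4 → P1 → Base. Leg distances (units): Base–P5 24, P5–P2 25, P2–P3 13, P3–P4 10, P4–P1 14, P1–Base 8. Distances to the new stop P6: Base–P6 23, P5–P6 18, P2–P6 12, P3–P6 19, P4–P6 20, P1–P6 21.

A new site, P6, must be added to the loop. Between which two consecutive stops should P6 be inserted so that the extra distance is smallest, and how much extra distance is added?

Insertion cost between consecutive stops i–j is d(i,P6) + d(P6,j) − d(i,j):
  between Base and P5: 23 + 18 − 24 = 17
  between P5 and P2: 18 + 12 − 25 = 5
  between P2 and P3: 12 + 19 − 13 = 18
  between P3 and P4: 19 + 20 − 10 = 29
  between P4 and P1: 20 + 21 − 14 = 27
  between P1 and Base: 21 + 23 − 8 = 36
Cheapest insertion is between P5 and P2, adding 5.
New total = 94 + 5 = 99.

Minimum extra distance: 5, inserting P6 between P5 and P2.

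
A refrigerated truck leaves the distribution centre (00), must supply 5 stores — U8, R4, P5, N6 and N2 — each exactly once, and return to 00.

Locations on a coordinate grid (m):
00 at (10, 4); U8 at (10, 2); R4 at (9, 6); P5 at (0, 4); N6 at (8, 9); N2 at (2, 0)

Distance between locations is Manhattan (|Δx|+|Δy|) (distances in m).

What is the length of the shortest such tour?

00→U8→R4→P5→N6→N2→00: 2+5+11+13+15+12 = 58
00→U8→R4→P5→N2→N6→00: 2+5+11+6+15+7 = 46
00→U8→R4→N6→P5→N2→00: 2+5+4+13+6+12 = 42
00→U8→R4→N6→N2→P5→00: 2+5+4+15+6+10 = 42
00→U8→R4→N2→P5→N6→00: 2+5+13+6+13+7 = 46
00→U8→R4→N2→N6→P5→00: 2+5+13+15+13+10 = 58
00→U8→P5→R4→N6→N2→00: 2+12+11+4+15+12 = 56
00→U8→P5→R4→N2→N6→00: 2+12+11+13+15+7 = 60
00→U8→P5→N6→R4→N2→00: 2+12+13+4+13+12 = 56
00→U8→P5→N6→N2→R4→00: 2+12+13+15+13+3 = 58
00→U8→P5→N2→R4→N6→00: 2+12+6+13+4+7 = 44
00→U8→P5→N2→N6→R4→00: 2+12+6+15+4+3 = 42
00→U8→N6→R4→P5→N2→00: 2+9+4+11+6+12 = 44
00→U8→N6→R4→N2→P5→00: 2+9+4+13+6+10 = 44
… (46 more)
00→U8→N2→P5→N6→R4→00: 2+10+6+13+4+3 = 38  ← best
The minimum is 38.
One optimal route: 00 → U8 → N2 → P5 → N6 → R4 → 00 (or its reverse).

Minimum total distance: 38 m.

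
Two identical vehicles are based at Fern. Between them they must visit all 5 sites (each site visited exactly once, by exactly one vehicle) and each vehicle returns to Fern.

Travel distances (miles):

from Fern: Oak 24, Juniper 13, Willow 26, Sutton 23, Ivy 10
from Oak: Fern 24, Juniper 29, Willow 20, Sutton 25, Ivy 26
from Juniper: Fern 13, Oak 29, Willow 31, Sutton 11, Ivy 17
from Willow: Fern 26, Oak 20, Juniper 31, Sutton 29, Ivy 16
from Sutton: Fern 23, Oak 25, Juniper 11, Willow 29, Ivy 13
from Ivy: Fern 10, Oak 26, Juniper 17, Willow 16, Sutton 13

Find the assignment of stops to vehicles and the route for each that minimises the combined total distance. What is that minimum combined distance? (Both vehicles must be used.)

115 miles — the smallest possible combined total.

Check every non-empty split of the stops between the two vehicles; for each half take its own optimal tour:
  {Oak} + {Juniper, Willow, Sutton, Ivy}: 48 + 79 = 127
  {Juniper} + {Oak, Willow, Sutton, Ivy}: 26 + 94 = 120
  {Oak, Juniper} + {Willow, Sutton, Ivy}: 66 + 78 = 144
  {Willow} + {Oak, Juniper, Sutton, Ivy}: 52 + 85 = 137
  {Oak, Willow} + {Juniper, Sutton, Ivy}: 70 + 47 = 117
  {Juniper, Willow} + {Oak, Sutton, Ivy}: 70 + 72 = 142
  … (15 splits in total)
  {Oak, Juniper, Willow, Sutton} + {Ivy}: 95 + 20 = 115  ← best
Best: vehicle 1 Fern → Juniper → Sutton → Oak → Willow → Fern = 95; vehicle 2 Fern → Ivy → Fern = 20; combined 115.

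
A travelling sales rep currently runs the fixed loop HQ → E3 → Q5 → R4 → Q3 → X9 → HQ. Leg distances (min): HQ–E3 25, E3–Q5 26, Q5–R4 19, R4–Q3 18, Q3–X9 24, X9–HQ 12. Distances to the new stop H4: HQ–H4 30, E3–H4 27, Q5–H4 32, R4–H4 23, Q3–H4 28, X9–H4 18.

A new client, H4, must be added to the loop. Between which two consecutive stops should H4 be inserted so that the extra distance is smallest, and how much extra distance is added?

Minimum extra distance: 22 min, inserting H4 between Q3 and X9.

Insertion cost between consecutive stops i–j is d(i,H4) + d(H4,j) − d(i,j):
  between HQ and E3: 30 + 27 − 25 = 32
  between E3 and Q5: 27 + 32 − 26 = 33
  between Q5 and R4: 32 + 23 − 19 = 36
  between R4 and Q3: 23 + 28 − 18 = 33
  between Q3 and X9: 28 + 18 − 24 = 22
  between X9 and HQ: 18 + 30 − 12 = 36
Cheapest insertion is between Q3 and X9, adding 22.
New total = 124 + 22 = 146.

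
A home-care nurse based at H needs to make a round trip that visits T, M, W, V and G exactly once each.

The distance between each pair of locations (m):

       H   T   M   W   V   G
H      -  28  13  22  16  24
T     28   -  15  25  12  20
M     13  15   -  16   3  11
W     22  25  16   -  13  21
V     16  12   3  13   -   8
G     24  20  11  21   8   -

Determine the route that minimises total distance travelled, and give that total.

Minimum total distance: 91 m.

H-T-M-W-V-G-H: 28+15+16+13+8+24 = 104
H-T-M-W-G-V-H: 28+15+16+21+8+16 = 104
H-T-M-V-W-G-H: 28+15+3+13+21+24 = 104
H-T-M-V-G-W-H: 28+15+3+8+21+22 = 97
H-T-M-G-W-V-H: 28+15+11+21+13+16 = 104
H-T-M-G-V-W-H: 28+15+11+8+13+22 = 97
H-T-W-M-V-G-H: 28+25+16+3+8+24 = 104
H-T-W-M-G-V-H: 28+25+16+11+8+16 = 104
H-T-W-V-M-G-H: 28+25+13+3+11+24 = 104
H-T-W-V-G-M-H: 28+25+13+8+11+13 = 98
H-T-W-G-M-V-H: 28+25+21+11+3+16 = 104
H-T-W-G-V-M-H: 28+25+21+8+3+13 = 98
H-T-V-M-W-G-H: 28+12+3+16+21+24 = 104
H-T-V-M-G-W-H: 28+12+3+11+21+22 = 97
… (46 more)
H-M-T-V-G-W-H: 13+15+12+8+21+22 = 91  ← best
The minimum is 91.
One optimal route: H → M → T → V → G → W → H (or its reverse).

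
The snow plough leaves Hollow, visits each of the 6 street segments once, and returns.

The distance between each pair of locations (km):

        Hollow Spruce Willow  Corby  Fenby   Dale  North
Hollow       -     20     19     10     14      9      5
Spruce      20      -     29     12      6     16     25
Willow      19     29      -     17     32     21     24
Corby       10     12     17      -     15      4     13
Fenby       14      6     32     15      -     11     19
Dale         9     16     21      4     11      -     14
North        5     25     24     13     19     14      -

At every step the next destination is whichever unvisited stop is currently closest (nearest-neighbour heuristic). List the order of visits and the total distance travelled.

Nearest-neighbour total = 87 km; route Hollow → North → Corby → Dale → Fenby → Spruce → Willow → Hollow.

Hollow → [North:5 / Dale:9 / Corby:10 / Fenby:14 / Willow:19 / Spruce:20] → North (5)
North → [Corby:13 / Dale:14 / Fenby:19 / Willow:24 / Spruce:25] → Corby (13)
Corby → [Dale:4 / Spruce:12 / Fenby:15 / Willow:17] → Dale (4)
Dale → [Fenby:11 / Spruce:16 / Willow:21] → Fenby (11)
Fenby → [Spruce:6 / Willow:32] → Spruce (6)
Spruce → [Willow:29] → Willow (29)
Return Willow→Hollow: 19.
Total = 5 + 13 + 4 + 11 + 6 + 29 + 19 = 87.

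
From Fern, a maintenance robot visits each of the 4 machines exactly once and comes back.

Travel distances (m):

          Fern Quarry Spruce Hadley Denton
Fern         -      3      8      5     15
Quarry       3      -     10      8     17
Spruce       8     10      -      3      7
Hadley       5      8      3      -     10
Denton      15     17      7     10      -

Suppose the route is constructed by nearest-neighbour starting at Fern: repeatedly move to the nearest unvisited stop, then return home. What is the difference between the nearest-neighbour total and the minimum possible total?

1 m longer than the optimal tour.

From Fern: Quarry=3, Hadley=5, Spruce=8, Denton=15 → choose Quarry (3).
From Quarry: Hadley=8, Spruce=10, Denton=17 → choose Hadley (8).
From Hadley: Spruce=3, Denton=10 → choose Spruce (3).
From Spruce: Denton=7 → choose Denton (7).
NN route Fern → Quarry → Hadley → Spruce → Denton → Fern costs 36.
Optimal: Fern → Quarry → Spruce → Denton → Hadley → Fern costs 35 (by enumerating all 12 distinct tours).
Excess = 36 − 35 = 1.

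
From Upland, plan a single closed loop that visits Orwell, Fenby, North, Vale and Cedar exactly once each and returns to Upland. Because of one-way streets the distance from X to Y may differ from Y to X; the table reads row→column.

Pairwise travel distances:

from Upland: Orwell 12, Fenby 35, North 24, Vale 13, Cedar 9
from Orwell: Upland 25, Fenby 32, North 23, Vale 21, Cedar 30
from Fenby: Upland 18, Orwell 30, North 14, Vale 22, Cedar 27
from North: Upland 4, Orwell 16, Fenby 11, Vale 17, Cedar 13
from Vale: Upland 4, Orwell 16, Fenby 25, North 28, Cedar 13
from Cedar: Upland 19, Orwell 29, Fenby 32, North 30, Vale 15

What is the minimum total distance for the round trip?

Shortest round trip = 90.

Upland-Orwell-Fenby-North-Vale-Cedar-Upland: 12+32+14+17+13+19 = 107
Upland-Orwell-Fenby-North-Cedar-Vale-Upland: 12+32+14+13+15+4 = 90
Upland-Orwell-Fenby-Vale-North-Cedar-Upland: 12+32+22+28+13+19 = 126
Upland-Orwell-Fenby-Vale-Cedar-North-Upland: 12+32+22+13+30+4 = 113
Upland-Orwell-Fenby-Cedar-North-Vale-Upland: 12+32+27+30+17+4 = 122
Upland-Orwell-Fenby-Cedar-Vale-North-Upland: 12+32+27+15+28+4 = 118
Upland-Orwell-North-Fenby-Vale-Cedar-Upland: 12+23+11+22+13+19 = 100
Upland-Orwell-North-Fenby-Cedar-Vale-Upland: 12+23+11+27+15+4 = 92
Upland-Orwell-North-Vale-Fenby-Cedar-Upland: 12+23+17+25+27+19 = 123
Upland-Orwell-North-Vale-Cedar-Fenby-Upland: 12+23+17+13+32+18 = 115
Upland-Orwell-North-Cedar-Fenby-Vale-Upland: 12+23+13+32+22+4 = 106
Upland-Orwell-North-Cedar-Vale-Fenby-Upland: 12+23+13+15+25+18 = 106
Upland-Orwell-Vale-Fenby-North-Cedar-Upland: 12+21+25+14+13+19 = 104
Upland-Orwell-Vale-Fenby-Cedar-North-Upland: 12+21+25+27+30+4 = 119
… (106 more)
The minimum is 90.
One optimal route: Upland → Orwell → Fenby → North → Cedar → Vale → Upland.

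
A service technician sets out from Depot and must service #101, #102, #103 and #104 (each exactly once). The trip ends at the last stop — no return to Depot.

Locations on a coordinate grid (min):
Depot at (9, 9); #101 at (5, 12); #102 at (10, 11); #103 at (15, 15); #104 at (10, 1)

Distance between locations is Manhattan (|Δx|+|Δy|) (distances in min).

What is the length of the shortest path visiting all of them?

There are 4! = 24 possible orderings.
Depot → #101 → #102 → #103 → #104: 7+6+9+19 = 41
Depot → #101 → #102 → #104 → #103: 7+6+10+19 = 42
Depot → #101 → #103 → #102 → #104: 7+13+9+10 = 39
Depot → #101 → #103 → #104 → #102: 7+13+19+10 = 49
Depot → #101 → #104 → #102 → #103: 7+16+10+9 = 42
Depot → #101 → #104 → #103 → #102: 7+16+19+9 = 51
Depot → #102 → #101 → #103 → #104: 3+6+13+19 = 41
Depot → #102 → #101 → #104 → #103: 3+6+16+19 = 44
Depot → #102 → #103 → #101 → #104: 3+9+13+16 = 41
Depot → #102 → #103 → #104 → #101: 3+9+19+16 = 47
Depot → #102 → #104 → #101 → #103: 3+10+16+13 = 42
Depot → #102 → #104 → #103 → #101: 3+10+19+13 = 45
Depot → #103 → #101 → #102 → #104: 12+13+6+10 = 41
Depot → #103 → #101 → #104 → #102: 12+13+16+10 = 51
… (10 more)
Depot → #104 → #102 → #101 → #103: 9+10+6+13 = 38  ← best
The minimum is 38.
One shortest path: Depot → #104 → #102 → #101 → #103.

Shortest open route: 38 min.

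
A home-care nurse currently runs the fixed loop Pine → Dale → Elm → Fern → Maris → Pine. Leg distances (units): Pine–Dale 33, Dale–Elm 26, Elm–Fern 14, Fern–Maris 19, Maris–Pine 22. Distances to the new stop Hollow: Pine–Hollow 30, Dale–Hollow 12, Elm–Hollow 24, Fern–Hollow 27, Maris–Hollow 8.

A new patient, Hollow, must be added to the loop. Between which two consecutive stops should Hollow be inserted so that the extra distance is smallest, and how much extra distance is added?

Minimum extra distance: 9, inserting Hollow between Pine and Dale.

Insertion cost between consecutive stops i–j is d(i,Hollow) + d(Hollow,j) − d(i,j):
  between Pine and Dale: 30 + 12 − 33 = 9
  between Dale and Elm: 12 + 24 − 26 = 10
  between Elm and Fern: 24 + 27 − 14 = 37
  between Fern and Maris: 27 + 8 − 19 = 16
  between Maris and Pine: 8 + 30 − 22 = 16
Cheapest insertion is between Pine and Dale, adding 9.
New total = 114 + 9 = 123.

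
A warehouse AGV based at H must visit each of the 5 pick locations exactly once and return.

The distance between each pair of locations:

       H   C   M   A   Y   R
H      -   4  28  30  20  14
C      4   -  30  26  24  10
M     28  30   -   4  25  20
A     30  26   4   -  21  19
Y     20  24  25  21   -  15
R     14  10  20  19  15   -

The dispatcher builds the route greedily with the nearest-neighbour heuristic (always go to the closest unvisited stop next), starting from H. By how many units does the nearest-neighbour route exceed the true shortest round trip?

From H: C=4, R=14, Y=20, M=28, A=30 → choose C (4).
From C: R=10, Y=24, A=26, M=30 → choose R (10).
From R: Y=15, A=19, M=20 → choose Y (15).
From Y: A=21, M=25 → choose A (21).
From A: M=4 → choose M (4).
NN route H → C → R → Y → A → M → H costs 82.
Optimal: H → C → R → M → A → Y → H costs 79 (by enumerating all 60 distinct tours).
Excess = 82 − 79 = 3.

3 longer than the optimal tour.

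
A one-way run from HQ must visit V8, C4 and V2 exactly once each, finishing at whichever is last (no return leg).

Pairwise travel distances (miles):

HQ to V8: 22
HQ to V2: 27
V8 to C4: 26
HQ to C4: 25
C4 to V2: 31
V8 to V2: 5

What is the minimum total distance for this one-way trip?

There are 3! = 6 possible orderings.
HQ - V8 - C4 - V2: 22+26+31 = 79
HQ - V8 - V2 - C4: 22+5+31 = 58
HQ - C4 - V8 - V2: 25+26+5 = 56
HQ - C4 - V2 - V8: 25+31+5 = 61
HQ - V2 - V8 - C4: 27+5+26 = 58
HQ - V2 - C4 - V8: 27+31+26 = 84
The minimum is 56.
One shortest path: HQ → C4 → V8 → V2.

Shortest open route: 56 miles.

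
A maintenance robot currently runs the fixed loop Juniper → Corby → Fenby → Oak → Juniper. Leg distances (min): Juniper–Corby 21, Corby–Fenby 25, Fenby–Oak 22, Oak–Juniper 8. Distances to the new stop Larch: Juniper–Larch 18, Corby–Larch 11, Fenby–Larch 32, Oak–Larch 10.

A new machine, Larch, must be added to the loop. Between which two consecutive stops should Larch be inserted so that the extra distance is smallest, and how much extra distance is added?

Minimum extra distance: 8 min, inserting Larch between Juniper and Corby.

Insertion cost between consecutive stops i–j is d(i,Larch) + d(Larch,j) − d(i,j):
  between Juniper and Corby: 18 + 11 − 21 = 8
  between Corby and Fenby: 11 + 32 − 25 = 18
  between Fenby and Oak: 32 + 10 − 22 = 20
  between Oak and Juniper: 10 + 18 − 8 = 20
Cheapest insertion is between Juniper and Corby, adding 8.
New total = 76 + 8 = 84.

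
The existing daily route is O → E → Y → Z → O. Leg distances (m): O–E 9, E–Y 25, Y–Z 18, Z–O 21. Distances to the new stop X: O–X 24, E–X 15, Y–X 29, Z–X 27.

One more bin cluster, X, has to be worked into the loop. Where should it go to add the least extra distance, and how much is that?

+19 m — insert X between E and Y.

Insertion cost between consecutive stops i–j is d(i,X) + d(X,j) − d(i,j):
  between O and E: 24 + 15 − 9 = 30
  between E and Y: 15 + 29 − 25 = 19
  between Y and Z: 29 + 27 − 18 = 38
  between Z and O: 27 + 24 − 21 = 30
Cheapest insertion is between E and Y, adding 19.
New total = 73 + 19 = 92.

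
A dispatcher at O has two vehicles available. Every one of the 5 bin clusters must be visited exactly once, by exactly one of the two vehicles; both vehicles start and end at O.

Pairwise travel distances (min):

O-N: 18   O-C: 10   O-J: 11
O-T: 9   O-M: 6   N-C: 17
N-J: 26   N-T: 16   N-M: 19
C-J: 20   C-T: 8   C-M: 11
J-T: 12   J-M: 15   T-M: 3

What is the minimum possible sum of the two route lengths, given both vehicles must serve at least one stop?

74 min — the smallest possible combined total.

There are 2^4 − 1 = 15 ways to divide the 5 stops into two non-empty groups. For each, the best each vehicle can do is its own shortest tour through its group:
  {N} + {C, J, T, M}: 36 + 47 = 83
  {C} + {N, J, T, M}: 20 + 62 = 82
  {N, C} + {J, T, M}: 45 + 32 = 77
  {J} + {N, C, T, M}: 22 + 52 = 74
  {N, J} + {C, T, M}: 55 + 27 = 82
  {C, J} + {N, T, M}: 41 + 43 = 84
  … (15 splits in total)
Best: vehicle 1 O → J → O = 22; vehicle 2 O → N → C → T → M → O = 52; combined 74.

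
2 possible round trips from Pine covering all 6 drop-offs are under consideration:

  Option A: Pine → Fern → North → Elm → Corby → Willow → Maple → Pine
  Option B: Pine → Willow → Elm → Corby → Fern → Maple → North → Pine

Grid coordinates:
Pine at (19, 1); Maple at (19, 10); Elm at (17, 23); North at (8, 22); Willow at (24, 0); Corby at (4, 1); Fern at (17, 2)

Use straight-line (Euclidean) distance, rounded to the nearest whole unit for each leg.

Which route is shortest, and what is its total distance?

Option A: 2 + 22 + 9 + 26 + 20 + 11 + 9 = 99
Option B: 5 + 24 + 26 + 13 + 8 + 16 + 24 = 116

Shortest is Option A, total 99.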